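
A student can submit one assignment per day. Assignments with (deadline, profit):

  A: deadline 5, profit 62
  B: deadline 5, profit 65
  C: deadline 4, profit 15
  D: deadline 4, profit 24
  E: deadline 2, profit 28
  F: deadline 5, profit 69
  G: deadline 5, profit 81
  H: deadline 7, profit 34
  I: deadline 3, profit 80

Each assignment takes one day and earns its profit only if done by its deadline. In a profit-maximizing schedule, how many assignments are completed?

Take jobs in profit order; each goes to the latest open slot no later than its deadline.
Profit order: G=81 I=80 F=69 B=65 A=62 H=34 E=28 D=24 C=15
Assign: G→slot 5, I→slot 3, F→slot 4, B→slot 2, A→slot 1, H→slot 7, E skipped, D skipped, C skipped.
Slots: [1:A] [2:B] [3:I] [4:F] [5:G] [7:H]
6 of 9 scheduled.

6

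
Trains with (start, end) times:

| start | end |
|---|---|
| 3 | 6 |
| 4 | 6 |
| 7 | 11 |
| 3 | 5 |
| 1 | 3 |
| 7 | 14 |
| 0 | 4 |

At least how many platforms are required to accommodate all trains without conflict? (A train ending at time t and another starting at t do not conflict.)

3

The answer is the maximum number of intervals overlapping at any instant.
Events (time:±→running): 0:+→1 1:+→2 3:-→1 3:+→2 3:+→3 … peak 3.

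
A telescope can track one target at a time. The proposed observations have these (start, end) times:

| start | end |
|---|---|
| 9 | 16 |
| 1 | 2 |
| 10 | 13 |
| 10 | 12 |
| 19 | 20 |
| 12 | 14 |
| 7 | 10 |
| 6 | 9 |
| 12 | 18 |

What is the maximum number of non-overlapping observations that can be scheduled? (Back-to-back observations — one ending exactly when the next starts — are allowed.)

5

Order by finish time; keep every interval that doesn't clash with the previous kept one.
By end time: (1,2), (6,9), (7,10), (10,12), (10,13), (12,14), (9,16), (12,18), (19,20).
Pick (1,2); next start ≥ 2 → (6,9); next start ≥ 9 → (10,12); next start ≥ 12 → (12,14); next start ≥ 14 → (19,20).
Selected 5 observations.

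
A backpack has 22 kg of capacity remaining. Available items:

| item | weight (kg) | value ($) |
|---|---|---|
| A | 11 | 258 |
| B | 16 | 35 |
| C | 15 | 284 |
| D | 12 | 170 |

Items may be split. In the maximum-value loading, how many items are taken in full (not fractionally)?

Order: A (258/11=23.45) > C (284/15=18.93) > D (170/12=14.17) > B (35/16=2.19)
Fill: take A (11 @ 258) → take 11/15 of C → 208.27; 22/22 used.
1 item(s) taken whole; one partial (take 11/15 of C).

1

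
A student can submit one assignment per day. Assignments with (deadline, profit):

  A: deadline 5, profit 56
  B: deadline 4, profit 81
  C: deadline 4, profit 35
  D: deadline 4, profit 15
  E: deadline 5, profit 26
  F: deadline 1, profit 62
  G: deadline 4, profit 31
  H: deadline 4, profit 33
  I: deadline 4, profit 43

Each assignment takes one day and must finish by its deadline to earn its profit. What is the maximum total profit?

By profit: B(d4,81), F(d1,62), A(d5,56), I(d4,43), C(d4,35), H(d4,33), G(d4,31), E(d5,26), D(d4,15)
B→slot 4; F→slot 1; A→slot 5; I→slot 3; C→slot 2; H skipped; G skipped; E skipped; D skipped.
Profit = 62 + 35 + 43 + 81 + 56 = 277

277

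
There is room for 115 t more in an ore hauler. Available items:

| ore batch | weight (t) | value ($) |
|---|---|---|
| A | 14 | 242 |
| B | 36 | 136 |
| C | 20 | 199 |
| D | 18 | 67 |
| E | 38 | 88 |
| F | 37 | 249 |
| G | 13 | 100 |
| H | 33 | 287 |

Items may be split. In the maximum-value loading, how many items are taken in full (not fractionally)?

Sort by value per unit weight and fill in that order.
Order: A (242/14=17.29) > C (199/20=9.95) > H (287/33=8.70) > G (100/13=7.69) > F (249/37=6.73) > B (136/36=3.78) > D (67/18=3.72) > E (88/38=2.32)
Fill: take A (14 @ 242) → take C (20 @ 199) → take H (33 @ 287) → take G (13 @ 100) → take 35/37 of F → 235.54; 115/115 used.
4 item(s) taken whole; one partial (take 35/37 of F).

4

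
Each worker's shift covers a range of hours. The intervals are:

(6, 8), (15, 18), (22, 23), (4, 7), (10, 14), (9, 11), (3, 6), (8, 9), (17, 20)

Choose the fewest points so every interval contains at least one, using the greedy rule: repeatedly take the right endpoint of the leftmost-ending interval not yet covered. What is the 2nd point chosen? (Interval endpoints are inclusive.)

9

Sort by right endpoint; whenever an interval is uncovered, place a point at its right end.
Sorted: [3,6] [4,7] [6,8] [8,9] [9,11] [10,14] [15,18] [17,20] [22,23]
{[3,6],[4,7],[6,8]} hit by 6; {[8,9],[9,11]} hit by 9; {[10,14]} hit by 14; {[15,18],[17,20]} hit by 18; {[22,23]} hit by 23.
Points: 6, 9, 14, 18, 23 (5 total).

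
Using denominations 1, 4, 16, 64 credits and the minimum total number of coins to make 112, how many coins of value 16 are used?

112 = 1×64 + 3×16
Count of 16: 3

3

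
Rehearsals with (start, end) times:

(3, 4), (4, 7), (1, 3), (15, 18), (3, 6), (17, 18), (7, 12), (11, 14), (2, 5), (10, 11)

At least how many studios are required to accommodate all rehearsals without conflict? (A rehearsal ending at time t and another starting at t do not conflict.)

The answer is the maximum number of intervals overlapping at any instant.
Events (time:±→running): 1:+→1 2:+→2 3:-→1 3:+→2 3:+→3 … peak 3.

3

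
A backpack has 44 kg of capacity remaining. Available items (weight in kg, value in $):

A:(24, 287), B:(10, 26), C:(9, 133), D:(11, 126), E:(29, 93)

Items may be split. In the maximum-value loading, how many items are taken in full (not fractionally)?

3

Order: C (133/9=14.78) > A (287/24=11.96) > D (126/11=11.45) > E (93/29=3.21) > B (26/10=2.60)
Fill: take C (9 @ 133) → take A (24 @ 287) → take D (11 @ 126); 44/44 used.
3 item(s) taken whole.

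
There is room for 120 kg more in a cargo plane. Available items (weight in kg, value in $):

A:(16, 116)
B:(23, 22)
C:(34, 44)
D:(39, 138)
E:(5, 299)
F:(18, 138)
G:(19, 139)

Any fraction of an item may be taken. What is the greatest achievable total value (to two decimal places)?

Ratios (sorted): E 59.80, F 7.67, G 7.32, A 7.25, D 3.54, C 1.29, B 0.96
take E (5 @ 299); take F (18 @ 138); take G (19 @ 139); take A (16 @ 116); take D (39 @ 138); take 23/34 of C → 29.76. Capacity used 120/120.
Total value = 859.76

859.76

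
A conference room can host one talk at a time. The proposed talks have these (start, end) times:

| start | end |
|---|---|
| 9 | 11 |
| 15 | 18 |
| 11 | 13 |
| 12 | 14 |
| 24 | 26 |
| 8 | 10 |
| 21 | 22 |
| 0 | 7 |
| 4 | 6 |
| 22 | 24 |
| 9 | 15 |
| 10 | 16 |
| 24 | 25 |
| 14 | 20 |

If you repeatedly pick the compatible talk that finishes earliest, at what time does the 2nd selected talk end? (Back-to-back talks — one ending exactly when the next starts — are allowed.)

Sort by end time and greedily take each interval whose start is ≥ the last chosen end.
Sorted by end: (4,6)  (0,7)  (8,10)  (9,11)  (11,13)  (12,14)  (9,15)  (10,16)  (15,18)  (14,20)  (21,22)  (22,24)  (24,25)  (24,26)
take (4,6); take (8,10); skip (9,11); take (11,13); take (15,18); skip (14,20); take (21,22); take (22,24); take (24,25); skip (24,26).
Selected: (4,6) (8,10) (11,13) (15,18) (21,22) (22,24) (24,25)

10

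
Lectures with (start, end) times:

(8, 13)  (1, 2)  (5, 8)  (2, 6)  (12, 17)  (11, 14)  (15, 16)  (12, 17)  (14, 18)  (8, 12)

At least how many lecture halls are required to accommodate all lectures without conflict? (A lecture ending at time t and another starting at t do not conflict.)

4

Count concurrent intervals with a sweep; the peak is the room count.
starts: [1, 2, 5, 8, 8, 11, 12, 12, 14, 15]
ends:   [2, 6, 8, 12, 13, 14, 16, 17, 17, 18]
s1→1 e2→0 s2→1 s5→2 e6→1 e8→0 s8→1 s8→2 s11→3 e12→2 s12→3 s12→4  — peak 4.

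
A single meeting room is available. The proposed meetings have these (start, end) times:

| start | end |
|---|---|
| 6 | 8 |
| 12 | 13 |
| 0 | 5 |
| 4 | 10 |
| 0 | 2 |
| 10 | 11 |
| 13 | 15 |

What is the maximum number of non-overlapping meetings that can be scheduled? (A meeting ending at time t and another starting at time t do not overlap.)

5

Sort by end time and greedily take each interval whose start is ≥ the last chosen end.
By end time: (0,2), (0,5), (6,8), (4,10), (10,11), (12,13), (13,15).
Pick (0,2); next start ≥ 2 → (6,8); next start ≥ 8 → (10,11); next start ≥ 11 → (12,13); next start ≥ 13 → (13,15).
Selected 5 meetings.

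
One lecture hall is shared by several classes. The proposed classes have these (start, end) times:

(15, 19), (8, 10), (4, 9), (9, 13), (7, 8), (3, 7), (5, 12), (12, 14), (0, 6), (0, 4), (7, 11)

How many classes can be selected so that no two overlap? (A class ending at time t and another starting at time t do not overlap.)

Sorted by end: (0,4)  (0,6)  (3,7)  (7,8)  (4,9)  (8,10)  (7,11)  (5,12)  (9,13)  (12,14)  (15,19)
take (0,4); skip (0,6); take (7,8); skip (4,9); take (8,10); skip (7,11); skip (5,12); take (12,14); take (15,19).
Selected 5 classes.

5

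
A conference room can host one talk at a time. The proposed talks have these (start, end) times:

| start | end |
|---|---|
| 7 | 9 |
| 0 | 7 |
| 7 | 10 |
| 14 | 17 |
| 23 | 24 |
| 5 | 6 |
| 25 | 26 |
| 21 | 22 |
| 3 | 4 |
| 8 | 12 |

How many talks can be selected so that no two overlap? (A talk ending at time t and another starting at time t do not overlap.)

7

Sort by end time and greedily take each interval whose start is ≥ the last chosen end.
Sorted by end: (3,4)  (5,6)  (0,7)  (7,9)  (7,10)  (8,12)  (14,17)  (21,22)  (23,24)  (25,26)
take (3,4); take (5,6); skip (0,7); take (7,9); skip (8,12); take (14,17); take (21,22); take (23,24); take (25,26).
Selected 7 talks.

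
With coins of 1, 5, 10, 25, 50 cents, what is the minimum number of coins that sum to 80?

80 − 1×50→30 − 1×25→5 − 1×5→0
Total coins = 1 + 1 + 1 = 3

3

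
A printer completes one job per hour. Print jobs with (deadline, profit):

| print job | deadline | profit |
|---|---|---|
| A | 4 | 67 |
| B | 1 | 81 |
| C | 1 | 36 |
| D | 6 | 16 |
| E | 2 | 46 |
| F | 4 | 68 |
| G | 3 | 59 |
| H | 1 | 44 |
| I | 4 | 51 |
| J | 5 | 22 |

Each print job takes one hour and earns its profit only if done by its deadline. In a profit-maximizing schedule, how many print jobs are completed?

6

Sort by profit descending; place each in the latest free slot ≤ its deadline.
By profit: B(d1,81), F(d4,68), A(d4,67), G(d3,59), I(d4,51), E(d2,46), H(d1,44), C(d1,36), J(d5,22), D(d6,16)
B→slot 1; F→slot 4; A→slot 3; G→slot 2; I skipped; E skipped; H skipped; C skipped; J→slot 5; D→slot 6.
6 of 10 scheduled.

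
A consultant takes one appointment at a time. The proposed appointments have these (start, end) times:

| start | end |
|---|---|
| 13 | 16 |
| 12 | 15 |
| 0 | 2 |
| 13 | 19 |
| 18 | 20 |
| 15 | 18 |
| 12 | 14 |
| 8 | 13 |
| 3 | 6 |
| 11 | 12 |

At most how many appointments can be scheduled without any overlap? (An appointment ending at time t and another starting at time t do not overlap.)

6

Greedy by earliest finish: after sorting by end time, pick each interval compatible with the last pick.
By end time: (0,2), (3,6), (11,12), (8,13), (12,14), (12,15), (13,16), (15,18), (13,19), (18,20).
Pick (0,2); next start ≥ 2 → (3,6); next start ≥ 6 → (11,12); next start ≥ 12 → (12,14); next start ≥ 14 → (15,18); next start ≥ 18 → (18,20).
Selected 6 appointments.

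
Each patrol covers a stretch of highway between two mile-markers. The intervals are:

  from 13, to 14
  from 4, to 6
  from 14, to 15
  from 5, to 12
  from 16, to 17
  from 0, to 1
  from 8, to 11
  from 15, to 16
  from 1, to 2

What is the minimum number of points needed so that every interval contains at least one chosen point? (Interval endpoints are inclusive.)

5

Sorted: [0,1] [1,2] [4,6] [8,11] [5,12] [13,14] [14,15] [15,16] [16,17]
{[0,1],[1,2]} hit by 1; {[4,6]} hit by 6; {[8,11],[5,12]} hit by 11; {[13,14],[14,15]} hit by 14; {[15,16],[16,17]} hit by 16.
Points: 1, 6, 11, 14, 16 (5 total).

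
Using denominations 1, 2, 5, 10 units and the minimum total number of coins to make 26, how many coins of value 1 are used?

Use the largest denomination that fits, subtract, and repeat.
26 = 2×10 + 1×5 + 1×1
Count of 1: 1

1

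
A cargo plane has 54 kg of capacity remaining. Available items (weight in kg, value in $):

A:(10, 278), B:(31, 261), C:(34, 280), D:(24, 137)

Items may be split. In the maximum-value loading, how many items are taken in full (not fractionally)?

Ratios (sorted): A 27.80, B 8.42, C 8.24, D 5.71
take A (10 @ 278); take B (31 @ 261); take 13/34 of C → 107.06. Capacity used 54/54.
2 item(s) taken whole; one partial (take 13/34 of C).

2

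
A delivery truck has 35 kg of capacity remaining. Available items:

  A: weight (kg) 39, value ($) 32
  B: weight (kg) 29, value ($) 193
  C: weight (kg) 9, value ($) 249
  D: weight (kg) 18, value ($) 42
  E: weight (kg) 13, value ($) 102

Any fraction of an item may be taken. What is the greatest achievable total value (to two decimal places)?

437.52

Greedy by value/weight ratio, highest first.
Ratios (sorted): C 27.67, E 7.85, B 6.66, D 2.33, A 0.82
take C (9 @ 249); take E (13 @ 102); take 13/29 of B → 86.52. Capacity used 35/35.
Total value = 437.52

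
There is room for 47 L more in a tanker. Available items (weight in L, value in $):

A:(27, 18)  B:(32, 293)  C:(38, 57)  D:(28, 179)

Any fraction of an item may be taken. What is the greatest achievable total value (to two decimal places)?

Order: B (293/32=9.16) > D (179/28=6.39) > C (57/38=1.50) > A (18/27=0.67)
Fill: take B (32 @ 293) → take 15/28 of D → 95.89; 47/47 used.
Total value = 388.89

388.89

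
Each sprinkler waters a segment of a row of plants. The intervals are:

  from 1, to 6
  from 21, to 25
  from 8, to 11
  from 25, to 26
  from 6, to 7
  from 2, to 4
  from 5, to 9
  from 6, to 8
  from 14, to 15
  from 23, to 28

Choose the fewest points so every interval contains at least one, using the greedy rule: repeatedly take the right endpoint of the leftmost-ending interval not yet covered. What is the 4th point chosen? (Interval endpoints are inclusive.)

Process intervals by earliest right end; each time one isn't hit yet, stab at its right endpoint.
By right end: [2,4]  [1,6]  [6,7]  [6,8]  [5,9]  [8,11]  [14,15]  [21,25]  [25,26]  [23,28]
[2,4] uncovered → point at 4; [6,7] uncovered → point at 7; [8,11] uncovered → point at 11; [14,15] uncovered → point at 15; [21,25] uncovered → point at 25.
Points: 4, 7, 11, 15, 25 (5 total).

15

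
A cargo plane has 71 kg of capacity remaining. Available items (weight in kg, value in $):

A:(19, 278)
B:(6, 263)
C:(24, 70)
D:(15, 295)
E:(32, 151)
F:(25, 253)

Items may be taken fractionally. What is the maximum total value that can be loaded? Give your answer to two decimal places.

1117.31

Greedy by value/weight ratio, highest first.
Ratios (sorted): B 43.83, D 19.67, A 14.63, F 10.12, E 4.72, C 2.92
take B (6 @ 263); take D (15 @ 295); take A (19 @ 278); take F (25 @ 253); take 6/32 of E → 28.31. Capacity used 71/71.
Total value = 1117.31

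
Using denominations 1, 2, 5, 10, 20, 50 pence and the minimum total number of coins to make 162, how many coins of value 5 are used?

Greedy: take as many of the largest coin as possible, then repeat with the remainder.
162 = 3×50 + 1×10 + 1×2
Count of 5: 0

0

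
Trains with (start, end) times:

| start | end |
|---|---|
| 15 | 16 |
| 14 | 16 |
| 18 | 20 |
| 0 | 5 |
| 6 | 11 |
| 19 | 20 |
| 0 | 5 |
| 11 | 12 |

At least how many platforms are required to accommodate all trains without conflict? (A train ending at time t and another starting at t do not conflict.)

2

starts: [0, 0, 6, 11, 14, 15, 18, 19]
ends:   [5, 5, 11, 12, 16, 16, 20, 20]
s0→1 s0→2  — peak 2.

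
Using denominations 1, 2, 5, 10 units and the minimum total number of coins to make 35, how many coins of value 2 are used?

Use the largest denomination that fits, subtract, and repeat.
35 = 3×10 + 1×5
Count of 2: 0

0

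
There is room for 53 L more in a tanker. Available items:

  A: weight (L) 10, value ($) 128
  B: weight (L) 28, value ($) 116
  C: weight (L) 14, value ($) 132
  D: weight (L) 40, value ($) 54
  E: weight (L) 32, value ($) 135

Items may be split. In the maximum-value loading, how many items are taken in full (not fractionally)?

2

Sort by value per unit weight and fill in that order.
Ratios (sorted): A 12.80, C 9.43, E 4.22, B 4.14, D 1.35
take A (10 @ 128); take C (14 @ 132); take 29/32 of E → 122.34. Capacity used 53/53.
2 item(s) taken whole; one partial (take 29/32 of E).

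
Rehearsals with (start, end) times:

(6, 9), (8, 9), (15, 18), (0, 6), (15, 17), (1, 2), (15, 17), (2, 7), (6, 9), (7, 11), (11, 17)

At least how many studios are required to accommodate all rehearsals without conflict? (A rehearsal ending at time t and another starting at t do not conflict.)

4

starts: [0, 1, 2, 6, 6, 7, 8, 11, 15, 15, 15]
ends:   [2, 6, 7, 9, 9, 9, 11, 17, 17, 17, 18]
s0→1 s1→2 e2→1 s2→2 e6→1 s6→2 s6→3 e7→2 s7→3 s8→4  — peak 4.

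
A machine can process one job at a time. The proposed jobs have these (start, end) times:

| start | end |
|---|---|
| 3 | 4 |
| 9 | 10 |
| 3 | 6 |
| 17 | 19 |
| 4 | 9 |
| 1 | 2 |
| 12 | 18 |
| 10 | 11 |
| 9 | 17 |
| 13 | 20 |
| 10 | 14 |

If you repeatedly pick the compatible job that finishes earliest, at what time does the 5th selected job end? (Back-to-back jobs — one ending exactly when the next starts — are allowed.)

11

Sort by end time and greedily take each interval whose start is ≥ the last chosen end.
By end time: (1,2), (3,4), (3,6), (4,9), (9,10), (10,11), (10,14), (9,17), (12,18), (17,19), (13,20).
Pick (1,2); next start ≥ 2 → (3,4); next start ≥ 4 → (4,9); next start ≥ 9 → (9,10); next start ≥ 10 → (10,11); next start ≥ 11 → (12,18).
Selected: (1,2) (3,4) (4,9) (9,10) (10,11) (12,18)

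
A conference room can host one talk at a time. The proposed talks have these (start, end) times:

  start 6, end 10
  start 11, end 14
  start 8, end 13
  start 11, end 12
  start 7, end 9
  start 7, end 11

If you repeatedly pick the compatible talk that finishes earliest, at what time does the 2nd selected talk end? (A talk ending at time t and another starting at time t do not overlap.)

12

Sorted by end: (7,9)  (6,10)  (7,11)  (11,12)  (8,13)  (11,14)
take (7,9); take (11,12).
Selected: (7,9) (11,12)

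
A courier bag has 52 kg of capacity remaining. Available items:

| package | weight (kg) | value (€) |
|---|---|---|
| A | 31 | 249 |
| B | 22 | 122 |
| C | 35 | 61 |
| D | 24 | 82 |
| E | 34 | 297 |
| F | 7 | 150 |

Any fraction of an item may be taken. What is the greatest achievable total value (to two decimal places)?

Greedy by value/weight ratio, highest first.
Ratios (sorted): F 21.43, E 8.74, A 8.03, B 5.55, D 3.42, C 1.74
take F (7 @ 150); take E (34 @ 297); take 11/31 of A → 88.35. Capacity used 52/52.
Total value = 535.35

535.35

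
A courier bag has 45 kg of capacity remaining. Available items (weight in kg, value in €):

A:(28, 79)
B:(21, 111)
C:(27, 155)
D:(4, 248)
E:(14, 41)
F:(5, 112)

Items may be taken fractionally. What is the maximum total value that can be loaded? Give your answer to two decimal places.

562.57

Order: D (248/4=62.00) > F (112/5=22.40) > C (155/27=5.74) > B (111/21=5.29) > E (41/14=2.93) > A (79/28=2.82)
Fill: take D (4 @ 248) → take F (5 @ 112) → take C (27 @ 155) → take 9/21 of B → 47.57; 45/45 used.
Total value = 562.57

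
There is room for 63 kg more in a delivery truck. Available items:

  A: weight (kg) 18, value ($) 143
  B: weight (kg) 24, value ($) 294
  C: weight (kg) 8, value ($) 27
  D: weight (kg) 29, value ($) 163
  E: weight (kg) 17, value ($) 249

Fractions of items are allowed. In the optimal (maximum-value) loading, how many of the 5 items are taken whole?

Greedy by value/weight ratio, highest first.
Ratios (sorted): E 14.65, B 12.25, A 7.94, D 5.62, C 3.38
take E (17 @ 249); take B (24 @ 294); take A (18 @ 143); take 4/29 of D → 22.48. Capacity used 63/63.
3 item(s) taken whole; one partial (take 4/29 of D).

3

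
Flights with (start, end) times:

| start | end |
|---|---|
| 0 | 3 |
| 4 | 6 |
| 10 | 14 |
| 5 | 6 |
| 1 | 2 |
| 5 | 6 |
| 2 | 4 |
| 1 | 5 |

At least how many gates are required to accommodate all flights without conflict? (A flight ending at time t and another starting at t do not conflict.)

Count concurrent intervals with a sweep; the peak is the room count.
Events (time:±→running): 0:+→1 1:+→2 1:+→3 … peak 3.

3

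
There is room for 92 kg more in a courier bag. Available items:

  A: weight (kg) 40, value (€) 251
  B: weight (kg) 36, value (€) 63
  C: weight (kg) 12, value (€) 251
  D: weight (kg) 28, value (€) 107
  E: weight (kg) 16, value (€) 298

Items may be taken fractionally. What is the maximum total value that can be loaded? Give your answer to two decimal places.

Sort by value per unit weight and fill in that order.
Ratios (sorted): C 20.92, E 18.62, A 6.28, D 3.82, B 1.75
take C (12 @ 251); take E (16 @ 298); take A (40 @ 251); take 24/28 of D → 91.71. Capacity used 92/92.
Total value = 891.71

891.71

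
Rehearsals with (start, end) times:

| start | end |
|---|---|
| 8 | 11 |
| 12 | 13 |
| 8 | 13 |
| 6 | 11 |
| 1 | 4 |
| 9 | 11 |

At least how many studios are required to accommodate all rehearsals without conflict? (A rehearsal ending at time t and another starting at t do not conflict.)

Count concurrent intervals with a sweep; the peak is the room count.
Events (time:±→running): 1:+→1 4:-→0 6:+→1 8:+→2 8:+→3 9:+→4 … peak 4.

4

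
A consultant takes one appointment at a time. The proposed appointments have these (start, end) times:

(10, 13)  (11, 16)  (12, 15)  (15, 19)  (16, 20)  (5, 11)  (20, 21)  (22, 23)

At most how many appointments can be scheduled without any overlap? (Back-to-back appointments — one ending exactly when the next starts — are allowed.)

5

Greedy by earliest finish: after sorting by end time, pick each interval compatible with the last pick.
By end time: (5,11), (10,13), (12,15), (11,16), (15,19), (16,20), (20,21), (22,23).
Pick (5,11); next start ≥ 11 → (12,15); next start ≥ 15 → (15,19); next start ≥ 19 → (20,21); next start ≥ 21 → (22,23).
Selected 5 appointments.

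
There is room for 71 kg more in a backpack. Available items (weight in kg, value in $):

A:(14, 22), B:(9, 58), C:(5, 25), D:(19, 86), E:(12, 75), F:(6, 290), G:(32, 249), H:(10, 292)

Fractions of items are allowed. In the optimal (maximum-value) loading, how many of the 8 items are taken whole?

5

Sort by value per unit weight and fill in that order.
Ratios (sorted): F 48.33, H 29.20, G 7.78, B 6.44, E 6.25, C 5.00, D 4.53, A 1.57
take F (6 @ 290); take H (10 @ 292); take G (32 @ 249); take B (9 @ 58); take E (12 @ 75); take 2/5 of C → 10.00. Capacity used 71/71.
5 item(s) taken whole; one partial (take 2/5 of C).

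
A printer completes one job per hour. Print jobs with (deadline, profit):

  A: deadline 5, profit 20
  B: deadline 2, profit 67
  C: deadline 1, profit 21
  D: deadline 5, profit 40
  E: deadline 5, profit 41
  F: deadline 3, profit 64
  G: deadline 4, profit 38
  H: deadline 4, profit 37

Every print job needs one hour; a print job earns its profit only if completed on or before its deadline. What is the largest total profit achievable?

Sort by profit descending; place each in the latest free slot ≤ its deadline.
Profit order: B=67 F=64 E=41 D=40 G=38 H=37 C=21 A=20
Assign: B→slot 2, F→slot 3, E→slot 5, D→slot 4, G→slot 1, H skipped, C skipped, A skipped.
Slots: [1:G] [2:B] [3:F] [4:D] [5:E]
Profit = 38 + 67 + 64 + 40 + 41 = 250

250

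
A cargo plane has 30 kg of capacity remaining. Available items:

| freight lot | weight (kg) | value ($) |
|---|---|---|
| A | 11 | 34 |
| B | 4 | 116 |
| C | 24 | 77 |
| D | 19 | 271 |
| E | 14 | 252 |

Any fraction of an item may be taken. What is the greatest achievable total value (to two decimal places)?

Greedy by value/weight ratio, highest first.
Order: B (116/4=29.00) > E (252/14=18.00) > D (271/19=14.26) > C (77/24=3.21) > A (34/11=3.09)
Fill: take B (4 @ 116) → take E (14 @ 252) → take 12/19 of D → 171.16; 30/30 used.
Total value = 539.16

539.16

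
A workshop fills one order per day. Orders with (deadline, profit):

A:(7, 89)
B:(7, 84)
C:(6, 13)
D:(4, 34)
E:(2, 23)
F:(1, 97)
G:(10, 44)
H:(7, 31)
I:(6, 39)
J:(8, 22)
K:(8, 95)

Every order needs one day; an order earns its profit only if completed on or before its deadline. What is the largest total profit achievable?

Take jobs in profit order; each goes to the latest open slot no later than its deadline.
Profit order: F=97 K=95 A=89 B=84 G=44 I=39 D=34 H=31 E=23 J=22 C=13
Assign: F→slot 1, K→slot 8, A→slot 7, B→slot 6, G→slot 10, I→slot 5, D→slot 4, H→slot 3, E→slot 2, J skipped, C skipped.
Slots: [1:F] [2:E] [3:H] [4:D] [5:I] [6:B] [7:A] [8:K] [10:G]
Profit = 97 + 23 + 31 + 34 + 39 + 84 + 89 + 95 + 44 = 536

536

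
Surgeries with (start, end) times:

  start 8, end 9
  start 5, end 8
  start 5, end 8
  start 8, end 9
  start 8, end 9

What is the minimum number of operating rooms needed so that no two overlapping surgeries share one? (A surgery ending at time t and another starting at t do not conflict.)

Count concurrent intervals with a sweep; the peak is the room count.
starts: [5, 5, 8, 8, 8]
ends:   [8, 8, 9, 9, 9]
s5→1 s5→2 e8→1 e8→0 s8→1 s8→2 s8→3  — peak 3.

3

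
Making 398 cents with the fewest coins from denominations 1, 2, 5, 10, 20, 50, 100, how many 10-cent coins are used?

398 = 3×100 + 1×50 + 2×20 + 1×5 + 1×2 + 1×1
Count of 10: 0

0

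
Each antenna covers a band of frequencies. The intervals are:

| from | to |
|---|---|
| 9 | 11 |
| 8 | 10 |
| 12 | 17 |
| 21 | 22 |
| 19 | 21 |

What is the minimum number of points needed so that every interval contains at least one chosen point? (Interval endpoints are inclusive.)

3

Process intervals by earliest right end; each time one isn't hit yet, stab at its right endpoint.
Sorted: [8,10] [9,11] [12,17] [19,21] [21,22]
{[8,10],[9,11]} hit by 10; {[12,17]} hit by 17; {[19,21],[21,22]} hit by 21.
Points: 10, 17, 21 (3 total).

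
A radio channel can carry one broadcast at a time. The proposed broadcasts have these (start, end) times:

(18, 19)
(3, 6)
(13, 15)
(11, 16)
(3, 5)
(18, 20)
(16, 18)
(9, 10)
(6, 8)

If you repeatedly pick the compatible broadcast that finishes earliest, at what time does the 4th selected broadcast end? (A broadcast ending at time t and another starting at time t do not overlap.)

15

By end time: (3,5), (3,6), (6,8), (9,10), (13,15), (11,16), (16,18), (18,19), (18,20).
Pick (3,5); next start ≥ 5 → (6,8); next start ≥ 8 → (9,10); next start ≥ 10 → (13,15); next start ≥ 15 → (16,18); next start ≥ 18 → (18,19).
Selected: (3,5) (6,8) (9,10) (13,15) (16,18) (18,19)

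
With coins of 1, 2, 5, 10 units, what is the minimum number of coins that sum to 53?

7

53 − 5×10→3 − 1×2→1 − 1×1→0
Total coins = 5 + 1 + 1 = 7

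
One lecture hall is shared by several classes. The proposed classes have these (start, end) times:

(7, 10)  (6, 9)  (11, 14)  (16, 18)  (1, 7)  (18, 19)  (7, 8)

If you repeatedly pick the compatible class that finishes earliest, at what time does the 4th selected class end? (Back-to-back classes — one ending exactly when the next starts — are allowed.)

18

Sorted by end: (1,7)  (7,8)  (6,9)  (7,10)  (11,14)  (16,18)  (18,19)
take (1,7); take (7,8); skip (6,9); take (11,14); take (16,18); take (18,19).
Selected: (1,7) (7,8) (11,14) (16,18) (18,19)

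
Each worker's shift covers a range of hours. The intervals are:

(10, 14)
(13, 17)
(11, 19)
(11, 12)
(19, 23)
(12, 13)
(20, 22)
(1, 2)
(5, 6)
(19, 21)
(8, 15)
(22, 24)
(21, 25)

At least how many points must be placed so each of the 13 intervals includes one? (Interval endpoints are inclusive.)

Process intervals by earliest right end; each time one isn't hit yet, stab at its right endpoint.
Sorted: [1,2] [5,6] [11,12] [12,13] [10,14] [8,15] [13,17] [11,19] [19,21] [20,22] [19,23] [22,24] [21,25]
{[1,2]} hit by 2; {[5,6]} hit by 6; {[11,12],[12,13],[10,14],[8,15]} hit by 12; {[13,17],[11,19]} hit by 17; {[19,21],[20,22],[19,23]} hit by 21; {[22,24],[21,25]} hit by 24.
Points: 2, 6, 12, 17, 21, 24 (6 total).

6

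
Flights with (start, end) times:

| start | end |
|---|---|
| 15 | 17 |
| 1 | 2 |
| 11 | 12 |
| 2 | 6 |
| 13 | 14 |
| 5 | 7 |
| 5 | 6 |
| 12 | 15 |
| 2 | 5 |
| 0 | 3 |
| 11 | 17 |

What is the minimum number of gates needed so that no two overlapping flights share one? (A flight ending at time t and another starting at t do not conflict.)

3

The answer is the maximum number of intervals overlapping at any instant.
Events (time:±→running): 0:+→1 1:+→2 2:-→1 2:+→2 2:+→3 … peak 3.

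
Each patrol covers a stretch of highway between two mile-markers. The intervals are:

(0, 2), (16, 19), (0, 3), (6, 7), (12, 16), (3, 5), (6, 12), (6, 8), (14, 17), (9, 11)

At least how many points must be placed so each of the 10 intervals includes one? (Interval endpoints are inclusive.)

Process intervals by earliest right end; each time one isn't hit yet, stab at its right endpoint.
Sorted: [0,2] [0,3] [3,5] [6,7] [6,8] [9,11] [6,12] [12,16] [14,17] [16,19]
{[0,2],[0,3]} hit by 2; {[3,5]} hit by 5; {[6,7],[6,8]} hit by 7; {[9,11],[6,12]} hit by 11; {[12,16],[14,17],[16,19]} hit by 16.
Points: 2, 5, 7, 11, 16 (5 total).

5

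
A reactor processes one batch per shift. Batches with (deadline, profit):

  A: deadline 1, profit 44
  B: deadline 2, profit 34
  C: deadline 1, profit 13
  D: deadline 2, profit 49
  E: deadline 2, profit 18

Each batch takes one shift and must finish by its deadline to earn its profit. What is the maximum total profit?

93

Take jobs in profit order; each goes to the latest open slot no later than its deadline.
Profit order: D=49 A=44 B=34 E=18 C=13
Assign: D→slot 2, A→slot 1, B skipped, E skipped, C skipped.
Slots: [1:A] [2:D]
Profit = 44 + 49 = 93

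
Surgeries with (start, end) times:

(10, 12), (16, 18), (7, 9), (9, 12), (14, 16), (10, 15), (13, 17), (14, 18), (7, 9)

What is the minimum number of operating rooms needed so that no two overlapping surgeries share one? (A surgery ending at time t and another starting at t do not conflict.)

4

The answer is the maximum number of intervals overlapping at any instant.
starts: [7, 7, 9, 10, 10, 13, 14, 14, 16]
ends:   [9, 9, 12, 12, 15, 16, 17, 18, 18]
s7→1 s7→2 e9→1 e9→0 s9→1 s10→2 s10→3 e12→2 e12→1 s13→2 s14→3 s14→4  — peak 4.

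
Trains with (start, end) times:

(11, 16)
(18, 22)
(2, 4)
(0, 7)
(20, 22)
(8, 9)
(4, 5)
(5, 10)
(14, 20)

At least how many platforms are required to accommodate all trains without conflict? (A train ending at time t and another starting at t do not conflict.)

Count concurrent intervals with a sweep; the peak is the room count.
Events (time:±→running): 0:+→1 2:+→2 … peak 2.

2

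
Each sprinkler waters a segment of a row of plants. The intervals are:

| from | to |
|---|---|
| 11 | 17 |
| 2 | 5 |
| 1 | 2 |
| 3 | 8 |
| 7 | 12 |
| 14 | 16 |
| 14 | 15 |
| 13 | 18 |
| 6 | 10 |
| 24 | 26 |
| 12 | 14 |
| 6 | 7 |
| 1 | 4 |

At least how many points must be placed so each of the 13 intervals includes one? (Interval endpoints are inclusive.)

4

Sort by right endpoint; whenever an interval is uncovered, place a point at its right end.
Sorted: [1,2] [1,4] [2,5] [6,7] [3,8] [6,10] [7,12] [12,14] [14,15] [14,16] [11,17] [13,18] [24,26]
{[1,2],[1,4],[2,5]} hit by 2; {[6,7],[3,8],[6,10],[7,12]} hit by 7; {[12,14],[14,15],[14,16],[11,17],[13,18]} hit by 14; {[24,26]} hit by 26.
Points: 2, 7, 14, 26 (4 total).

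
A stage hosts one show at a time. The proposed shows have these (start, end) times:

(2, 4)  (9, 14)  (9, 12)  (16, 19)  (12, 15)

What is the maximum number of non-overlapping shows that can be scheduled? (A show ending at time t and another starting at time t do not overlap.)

Sort by end time and greedily take each interval whose start is ≥ the last chosen end.
By end time: (2,4), (9,12), (9,14), (12,15), (16,19).
Pick (2,4); next start ≥ 4 → (9,12); next start ≥ 12 → (12,15); next start ≥ 15 → (16,19).
Selected 4 shows.

4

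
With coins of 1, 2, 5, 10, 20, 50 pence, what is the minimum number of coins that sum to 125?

4

125 − 2×50→25 − 1×20→5 − 1×5→0
Total coins = 2 + 1 + 1 = 4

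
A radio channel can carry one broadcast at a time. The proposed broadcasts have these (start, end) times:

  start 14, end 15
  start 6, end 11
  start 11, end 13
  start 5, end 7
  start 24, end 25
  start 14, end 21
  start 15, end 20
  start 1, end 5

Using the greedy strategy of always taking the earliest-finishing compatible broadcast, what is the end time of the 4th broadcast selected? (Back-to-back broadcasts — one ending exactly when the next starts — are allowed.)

Sort by end time and greedily take each interval whose start is ≥ the last chosen end.
Sorted by end: (1,5)  (5,7)  (6,11)  (11,13)  (14,15)  (15,20)  (14,21)  (24,25)
take (1,5); take (5,7); take (11,13); take (14,15); take (15,20); take (24,25).
Selected: (1,5) (5,7) (11,13) (14,15) (15,20) (24,25)

15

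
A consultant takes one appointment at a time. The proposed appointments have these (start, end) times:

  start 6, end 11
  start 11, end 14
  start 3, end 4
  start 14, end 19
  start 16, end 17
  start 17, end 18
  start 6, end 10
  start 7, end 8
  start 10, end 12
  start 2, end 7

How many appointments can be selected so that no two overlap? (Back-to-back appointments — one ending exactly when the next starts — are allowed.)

Sorted by end: (3,4)  (2,7)  (7,8)  (6,10)  (6,11)  (10,12)  (11,14)  (16,17)  (17,18)  (14,19)
take (3,4); take (7,8); take (10,12); take (16,17); take (17,18).
Selected 5 appointments.

5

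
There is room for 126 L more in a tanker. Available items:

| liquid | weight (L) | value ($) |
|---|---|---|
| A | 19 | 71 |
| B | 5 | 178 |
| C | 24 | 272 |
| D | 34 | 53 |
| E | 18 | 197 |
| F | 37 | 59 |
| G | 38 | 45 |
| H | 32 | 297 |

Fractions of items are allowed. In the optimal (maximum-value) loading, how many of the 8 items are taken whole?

Greedy by value/weight ratio, highest first.
Ratios (sorted): B 35.60, C 11.33, E 10.94, H 9.28, A 3.74, F 1.59, D 1.56, G 1.18
take B (5 @ 178); take C (24 @ 272); take E (18 @ 197); take H (32 @ 297); take A (19 @ 71); take 28/37 of F → 44.65. Capacity used 126/126.
5 item(s) taken whole; one partial (take 28/37 of F).

5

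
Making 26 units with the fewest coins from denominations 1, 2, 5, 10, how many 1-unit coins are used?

1

Use the largest denomination that fits, subtract, and repeat.
26 = 2×10 + 1×5 + 1×1
Count of 1: 1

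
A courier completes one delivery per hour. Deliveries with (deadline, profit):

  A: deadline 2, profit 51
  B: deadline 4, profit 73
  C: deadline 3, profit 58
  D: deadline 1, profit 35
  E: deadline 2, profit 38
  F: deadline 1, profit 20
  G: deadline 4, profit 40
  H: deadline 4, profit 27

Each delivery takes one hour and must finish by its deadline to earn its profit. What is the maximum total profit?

Sort by profit descending; place each in the latest free slot ≤ its deadline.
By profit: B(d4,73), C(d3,58), A(d2,51), G(d4,40), E(d2,38), D(d1,35), H(d4,27), F(d1,20)
B→slot 4; C→slot 3; A→slot 2; G→slot 1; E skipped; D skipped; H skipped; F skipped.
Profit = 40 + 51 + 58 + 73 = 222

222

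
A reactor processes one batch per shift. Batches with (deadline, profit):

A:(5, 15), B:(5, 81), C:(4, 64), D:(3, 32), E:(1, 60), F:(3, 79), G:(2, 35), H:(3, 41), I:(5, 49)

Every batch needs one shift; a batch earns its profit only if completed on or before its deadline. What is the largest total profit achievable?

333

Profit order: B=81 F=79 C=64 E=60 I=49 H=41 G=35 D=32 A=15
Assign: B→slot 5, F→slot 3, C→slot 4, E→slot 1, I→slot 2, H skipped, G skipped, D skipped, A skipped.
Slots: [1:E] [2:I] [3:F] [4:C] [5:B]
Profit = 60 + 49 + 79 + 64 + 81 = 333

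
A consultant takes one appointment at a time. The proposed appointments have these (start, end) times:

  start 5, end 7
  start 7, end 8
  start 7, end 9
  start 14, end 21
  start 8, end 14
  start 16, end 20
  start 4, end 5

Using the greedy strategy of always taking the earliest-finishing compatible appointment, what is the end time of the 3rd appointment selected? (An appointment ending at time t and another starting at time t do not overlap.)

8

By end time: (4,5), (5,7), (7,8), (7,9), (8,14), (16,20), (14,21).
Pick (4,5); next start ≥ 5 → (5,7); next start ≥ 7 → (7,8); next start ≥ 8 → (8,14); next start ≥ 14 → (16,20).
Selected: (4,5) (5,7) (7,8) (8,14) (16,20)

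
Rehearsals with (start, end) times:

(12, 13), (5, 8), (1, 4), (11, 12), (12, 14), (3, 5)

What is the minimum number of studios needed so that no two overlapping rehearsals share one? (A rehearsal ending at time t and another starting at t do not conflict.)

Events (time:±→running): 1:+→1 3:+→2 … peak 2.

2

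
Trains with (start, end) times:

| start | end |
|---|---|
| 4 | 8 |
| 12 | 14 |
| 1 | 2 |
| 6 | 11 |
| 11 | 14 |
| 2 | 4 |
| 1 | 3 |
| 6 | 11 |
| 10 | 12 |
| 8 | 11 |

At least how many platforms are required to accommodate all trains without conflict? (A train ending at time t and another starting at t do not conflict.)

Count concurrent intervals with a sweep; the peak is the room count.
Events (time:±→running): 1:+→1 1:+→2 2:-→1 2:+→2 3:-→1 4:-→0 4:+→1 6:+→2 6:+→3 8:-→2 8:+→3 10:+→4 … peak 4.

4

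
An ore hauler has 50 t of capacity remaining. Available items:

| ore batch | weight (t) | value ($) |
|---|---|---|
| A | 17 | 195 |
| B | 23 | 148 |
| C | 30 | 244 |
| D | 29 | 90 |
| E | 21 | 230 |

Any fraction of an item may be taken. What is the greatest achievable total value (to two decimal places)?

Order: A (195/17=11.47) > E (230/21=10.95) > C (244/30=8.13) > B (148/23=6.43) > D (90/29=3.10)
Fill: take A (17 @ 195) → take E (21 @ 230) → take 12/30 of C → 97.60; 50/50 used.
Total value = 522.60

522.60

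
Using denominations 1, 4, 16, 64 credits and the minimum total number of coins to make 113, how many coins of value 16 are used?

113 − 1×64→49 − 3×16→1 − 1×1→0
Count of 16: 3

3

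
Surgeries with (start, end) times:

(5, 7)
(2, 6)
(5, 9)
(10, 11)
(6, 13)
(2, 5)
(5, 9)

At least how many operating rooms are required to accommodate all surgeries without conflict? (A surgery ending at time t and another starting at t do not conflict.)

4

The answer is the maximum number of intervals overlapping at any instant.
Events (time:±→running): 2:+→1 2:+→2 5:-→1 5:+→2 5:+→3 5:+→4 … peak 4.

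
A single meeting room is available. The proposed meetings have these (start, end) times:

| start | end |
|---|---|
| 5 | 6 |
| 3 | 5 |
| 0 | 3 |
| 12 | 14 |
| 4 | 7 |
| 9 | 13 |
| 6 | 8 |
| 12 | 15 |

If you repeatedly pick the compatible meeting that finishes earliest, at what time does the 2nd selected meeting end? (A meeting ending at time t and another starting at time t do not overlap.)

5

Sorted by end: (0,3)  (3,5)  (5,6)  (4,7)  (6,8)  (9,13)  (12,14)  (12,15)
take (0,3); take (3,5); take (5,6); take (6,8); take (9,13).
Selected: (0,3) (3,5) (5,6) (6,8) (9,13)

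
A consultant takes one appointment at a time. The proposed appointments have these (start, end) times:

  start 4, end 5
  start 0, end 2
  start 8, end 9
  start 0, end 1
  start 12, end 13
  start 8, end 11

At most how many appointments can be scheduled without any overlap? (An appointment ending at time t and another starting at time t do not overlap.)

Order by finish time; keep every interval that doesn't clash with the previous kept one.
By end time: (0,1), (0,2), (4,5), (8,9), (8,11), (12,13).
Pick (0,1); next start ≥ 1 → (4,5); next start ≥ 5 → (8,9); next start ≥ 9 → (12,13).
Selected 4 appointments.

4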